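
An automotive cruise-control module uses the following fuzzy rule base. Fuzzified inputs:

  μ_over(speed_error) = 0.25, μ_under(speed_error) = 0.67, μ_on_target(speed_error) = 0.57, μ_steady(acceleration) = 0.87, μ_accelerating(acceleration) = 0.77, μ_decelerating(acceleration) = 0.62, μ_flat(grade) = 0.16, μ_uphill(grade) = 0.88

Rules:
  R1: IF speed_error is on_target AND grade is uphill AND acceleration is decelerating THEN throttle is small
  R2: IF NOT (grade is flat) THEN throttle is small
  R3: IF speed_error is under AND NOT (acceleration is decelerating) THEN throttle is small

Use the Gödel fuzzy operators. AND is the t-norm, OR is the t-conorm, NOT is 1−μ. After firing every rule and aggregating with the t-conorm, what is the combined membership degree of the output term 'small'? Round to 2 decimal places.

0.84

R1: on_target=0.57, uphill=0.88, decelerating=0.62; AND[min(a, b)] → w = 0.57
R2: ¬flat=1−0.16=0.84 → w = 0.84
R3: under=0.67, ¬decelerating=1−0.62=0.38; AND[min(a, b)] → w = 0.38
Rules with consequent 'small': {R1, R2, R3} → strengths 0.57, 0.84, 0.38
Aggregate via t-conorm [max(a, b)]: 0.84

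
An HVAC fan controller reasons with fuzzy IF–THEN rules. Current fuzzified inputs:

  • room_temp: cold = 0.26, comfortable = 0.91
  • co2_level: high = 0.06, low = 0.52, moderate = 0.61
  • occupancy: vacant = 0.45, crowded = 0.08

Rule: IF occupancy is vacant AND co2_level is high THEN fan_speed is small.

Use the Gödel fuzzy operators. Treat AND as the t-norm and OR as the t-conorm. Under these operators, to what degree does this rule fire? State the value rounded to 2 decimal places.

firing strength: vacant=0.45, high=0.06; AND[min(a, b)] → w = 0.06

0.06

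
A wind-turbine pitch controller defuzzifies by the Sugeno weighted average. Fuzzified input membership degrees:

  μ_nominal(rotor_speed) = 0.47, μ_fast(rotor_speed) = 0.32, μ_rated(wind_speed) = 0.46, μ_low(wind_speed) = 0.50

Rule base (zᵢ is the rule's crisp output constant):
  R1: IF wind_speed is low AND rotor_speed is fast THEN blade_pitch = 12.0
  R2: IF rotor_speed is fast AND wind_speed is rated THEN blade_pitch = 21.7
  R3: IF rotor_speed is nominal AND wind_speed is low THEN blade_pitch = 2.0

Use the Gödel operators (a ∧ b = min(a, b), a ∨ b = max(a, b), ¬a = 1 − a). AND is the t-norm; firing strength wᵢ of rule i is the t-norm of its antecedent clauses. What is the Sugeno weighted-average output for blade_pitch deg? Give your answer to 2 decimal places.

10.56

R1 (z=12.0): low=0.50, fast=0.32; AND[min(a, b)] → w = 0.32
R2 (z=21.7): fast=0.32, rated=0.46; AND[min(a, b)] → w = 0.32
R3 (z=2.0): nominal=0.47, low=0.50; AND[min(a, b)] → w = 0.47
Weighted average = (0.32·12.0 + 0.32·21.7 + 0.47·2.0) / (0.32 + 0.32 + 0.47)
  = 11.7240 / 1.1100 = 10.56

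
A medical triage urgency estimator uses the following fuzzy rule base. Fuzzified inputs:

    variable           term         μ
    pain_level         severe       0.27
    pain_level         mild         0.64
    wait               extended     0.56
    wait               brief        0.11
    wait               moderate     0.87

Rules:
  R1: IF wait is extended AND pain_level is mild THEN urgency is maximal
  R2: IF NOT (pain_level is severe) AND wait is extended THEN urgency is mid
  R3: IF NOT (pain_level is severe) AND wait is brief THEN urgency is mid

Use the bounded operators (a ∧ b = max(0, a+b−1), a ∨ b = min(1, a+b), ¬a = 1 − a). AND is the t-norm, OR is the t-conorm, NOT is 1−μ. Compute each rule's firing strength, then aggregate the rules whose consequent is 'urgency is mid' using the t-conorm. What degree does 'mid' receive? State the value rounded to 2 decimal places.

0.29

R1: extended=0.56, mild=0.64; AND[max(0, a+b−1)] → w = 0.20
R2: ¬severe=1−0.27=0.73, extended=0.56; AND[max(0, a+b−1)] → w = 0.29
R3: ¬severe=1−0.27=0.73, brief=0.11; AND[max(0, a+b−1)] → w = 0.00
Rules with consequent 'mid': {R2, R3} → strengths 0.29, 0.00
Aggregate via t-conorm [min(1, a+b)]: 0.29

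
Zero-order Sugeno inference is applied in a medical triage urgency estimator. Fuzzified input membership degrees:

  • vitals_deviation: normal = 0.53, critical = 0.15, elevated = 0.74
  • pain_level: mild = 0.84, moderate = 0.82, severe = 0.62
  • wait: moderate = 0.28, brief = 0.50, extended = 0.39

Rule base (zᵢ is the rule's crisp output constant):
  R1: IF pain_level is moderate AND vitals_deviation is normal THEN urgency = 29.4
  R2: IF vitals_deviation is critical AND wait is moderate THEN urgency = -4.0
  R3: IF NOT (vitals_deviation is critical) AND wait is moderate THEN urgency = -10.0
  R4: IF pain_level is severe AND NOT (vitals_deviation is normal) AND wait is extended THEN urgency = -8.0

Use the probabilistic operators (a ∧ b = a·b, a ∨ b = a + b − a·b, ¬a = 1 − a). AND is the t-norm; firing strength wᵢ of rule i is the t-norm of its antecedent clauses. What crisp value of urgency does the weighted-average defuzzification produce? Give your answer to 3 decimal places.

R1 (z=29.4): moderate=0.82, normal=0.53; AND[a·b] → w = 0.4346
R2 (z=-4.0): critical=0.15, moderate=0.28; AND[a·b] → w = 0.0420
R3 (z=-10.0): ¬critical=1−0.15=0.85, moderate=0.28; AND[a·b] → w = 0.2380
R4 (z=-8.0): severe=0.62, ¬normal=1−0.53=0.47, extended=0.39; AND[a·b] → w = 0.1136
Weighted average = (0.4346·29.4 + 0.0420·-4.0 + 0.2380·-10.0 + 0.1136·-8.0) / (0.4346 + 0.0420 + 0.2380 + 0.1136)
  = 9.3201 / 0.8282 = 11.253

11.253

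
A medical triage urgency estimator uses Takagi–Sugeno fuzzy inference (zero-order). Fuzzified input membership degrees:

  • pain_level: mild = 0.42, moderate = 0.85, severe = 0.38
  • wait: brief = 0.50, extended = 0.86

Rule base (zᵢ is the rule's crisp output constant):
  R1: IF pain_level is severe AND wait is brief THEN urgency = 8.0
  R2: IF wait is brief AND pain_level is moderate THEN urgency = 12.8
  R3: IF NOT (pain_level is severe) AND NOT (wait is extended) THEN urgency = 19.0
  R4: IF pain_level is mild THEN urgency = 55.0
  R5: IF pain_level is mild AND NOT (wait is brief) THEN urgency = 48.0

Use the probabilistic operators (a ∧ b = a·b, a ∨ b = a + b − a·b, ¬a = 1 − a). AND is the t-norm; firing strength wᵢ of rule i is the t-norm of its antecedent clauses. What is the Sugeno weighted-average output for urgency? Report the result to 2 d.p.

31.38

R1 (z=8.0): severe=0.38, brief=0.50; AND[a·b] → w = 0.1900
R2 (z=12.8): brief=0.50, moderate=0.85; AND[a·b] → w = 0.4250
R3 (z=19.0): ¬severe=1−0.38=0.62, ¬extended=1−0.86=0.14; AND[a·b] → w = 0.0868
R4 (z=55.0): mild=0.42 → w = 0.4200
R5 (z=48.0): mild=0.42, ¬brief=1−0.50=0.50; AND[a·b] → w = 0.2100
Weighted average = (0.1900·8.0 + 0.4250·12.8 + 0.0868·19.0 + 0.4200·55.0 + 0.2100·48.0) / (0.1900 + 0.4250 + 0.0868 + 0.4200 + 0.2100)
  = 41.7892 / 1.3318 = 31.38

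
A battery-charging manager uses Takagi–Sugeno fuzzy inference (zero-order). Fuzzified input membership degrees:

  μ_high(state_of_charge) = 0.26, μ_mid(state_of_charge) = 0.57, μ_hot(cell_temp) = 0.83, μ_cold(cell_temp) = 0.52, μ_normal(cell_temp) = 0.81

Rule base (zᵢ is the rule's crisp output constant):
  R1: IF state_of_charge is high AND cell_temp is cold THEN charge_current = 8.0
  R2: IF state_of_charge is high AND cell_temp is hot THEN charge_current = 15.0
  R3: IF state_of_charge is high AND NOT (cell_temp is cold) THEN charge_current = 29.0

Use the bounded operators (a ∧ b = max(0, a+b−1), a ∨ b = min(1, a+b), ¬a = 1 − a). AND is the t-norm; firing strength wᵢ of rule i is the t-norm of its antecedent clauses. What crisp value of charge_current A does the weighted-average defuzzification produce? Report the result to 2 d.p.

15.00

R1 (z=8.0): high=0.26, cold=0.52; AND[max(0, a+b−1)] → w = 0.00
R2 (z=15.0): high=0.26, hot=0.83; AND[max(0, a+b−1)] → w = 0.09
R3 (z=29.0): high=0.26, ¬cold=1−0.52=0.48; AND[max(0, a+b−1)] → w = 0.00
Weighted average = (0.00·8.0 + 0.09·15.0 + 0.00·29.0) / (0.00 + 0.09 + 0.00)
  = 1.3500 / 0.0900 = 15.00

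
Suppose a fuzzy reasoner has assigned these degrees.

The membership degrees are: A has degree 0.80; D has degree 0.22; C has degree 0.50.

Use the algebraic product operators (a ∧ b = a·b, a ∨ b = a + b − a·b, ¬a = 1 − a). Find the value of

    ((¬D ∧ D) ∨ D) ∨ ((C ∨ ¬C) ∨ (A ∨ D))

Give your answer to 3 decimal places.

¬D = 1 − 0.2200 = 0.7800
¬D ∧ D = a·b on (0.7800, 0.2200) = 0.1716
(¬D ∧ D) ∨ D = a + b − a·b on (0.1716, 0.2200) = 0.3538
¬C = 1 − 0.5000 = 0.5000
C ∨ ¬C = a + b − a·b on (0.5000, 0.5000) = 0.7500
A ∨ D = a + b − a·b on (0.8000, 0.2200) = 0.8440
(C ∨ ¬C) ∨ (A ∨ D) = a + b − a·b on (0.7500, 0.8440) = 0.9610
((¬D ∧ D) ∨ D) ∨ ((C ∨ ¬C) ∨ (A ∨ D)) = a + b − a·b on (0.3538, 0.9610) = 0.9748

0.975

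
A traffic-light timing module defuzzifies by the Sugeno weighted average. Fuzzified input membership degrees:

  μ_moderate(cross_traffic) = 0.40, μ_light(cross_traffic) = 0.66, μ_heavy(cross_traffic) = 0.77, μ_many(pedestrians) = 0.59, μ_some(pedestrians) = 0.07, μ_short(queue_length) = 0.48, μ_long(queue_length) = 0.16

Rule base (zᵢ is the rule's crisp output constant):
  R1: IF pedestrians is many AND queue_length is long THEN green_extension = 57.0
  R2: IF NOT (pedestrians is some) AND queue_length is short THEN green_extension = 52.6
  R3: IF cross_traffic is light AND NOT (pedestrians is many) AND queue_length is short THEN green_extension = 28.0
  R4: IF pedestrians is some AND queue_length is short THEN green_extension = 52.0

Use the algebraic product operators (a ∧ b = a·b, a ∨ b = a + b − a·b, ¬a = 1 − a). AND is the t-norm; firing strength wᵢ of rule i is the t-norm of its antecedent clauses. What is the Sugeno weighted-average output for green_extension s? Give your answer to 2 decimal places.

48.62

R1 (z=57.0): many=0.59, long=0.16; AND[a·b] → w = 0.0944
R2 (z=52.6): ¬some=1−0.07=0.93, short=0.48; AND[a·b] → w = 0.4464
R3 (z=28.0): light=0.66, ¬many=1−0.59=0.41, short=0.48; AND[a·b] → w = 0.1299
R4 (z=52.0): some=0.07, short=0.48; AND[a·b] → w = 0.0336
Weighted average = (0.0944·57.0 + 0.4464·52.6 + 0.1299·28.0 + 0.0336·52.0) / (0.0944 + 0.4464 + 0.1299 + 0.0336)
  = 34.2455 / 0.7043 = 48.62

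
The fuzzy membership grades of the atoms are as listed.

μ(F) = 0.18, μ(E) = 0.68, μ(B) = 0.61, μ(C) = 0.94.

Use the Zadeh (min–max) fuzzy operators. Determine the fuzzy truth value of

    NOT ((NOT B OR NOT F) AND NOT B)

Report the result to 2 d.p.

NOT B = 1 − 0.61 = 0.39
NOT F = 1 − 0.18 = 0.82
NOT B OR NOT F = max(a, b) on (0.39, 0.82) = 0.82
NOT B = 1 − 0.61 = 0.39
(NOT B OR NOT F) AND NOT B = min(a, b) on (0.82, 0.39) = 0.39
NOT ((NOT B OR NOT F) AND NOT B) = 1 − 0.39 = 0.61

0.61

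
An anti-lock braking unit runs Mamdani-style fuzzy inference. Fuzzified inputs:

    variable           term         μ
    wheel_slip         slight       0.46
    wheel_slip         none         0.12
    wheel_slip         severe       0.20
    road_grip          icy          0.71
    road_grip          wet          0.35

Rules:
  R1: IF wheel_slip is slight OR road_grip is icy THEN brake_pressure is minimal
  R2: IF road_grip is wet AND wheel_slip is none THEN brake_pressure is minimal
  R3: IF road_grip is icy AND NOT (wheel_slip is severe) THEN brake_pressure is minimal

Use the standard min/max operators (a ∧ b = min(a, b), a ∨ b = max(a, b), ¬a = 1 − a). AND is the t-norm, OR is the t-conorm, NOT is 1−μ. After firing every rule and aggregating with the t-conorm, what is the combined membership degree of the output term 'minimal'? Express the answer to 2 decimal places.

R1: slight=0.46, icy=0.71; OR[max(a, b)] → w = 0.71
R2: wet=0.35, none=0.12; AND[min(a, b)] → w = 0.12
R3: icy=0.71, ¬severe=1−0.20=0.80; AND[min(a, b)] → w = 0.71
Rules with consequent 'minimal': {R1, R2, R3} → strengths 0.71, 0.12, 0.71
Aggregate via t-conorm [max(a, b)]: 0.71

0.71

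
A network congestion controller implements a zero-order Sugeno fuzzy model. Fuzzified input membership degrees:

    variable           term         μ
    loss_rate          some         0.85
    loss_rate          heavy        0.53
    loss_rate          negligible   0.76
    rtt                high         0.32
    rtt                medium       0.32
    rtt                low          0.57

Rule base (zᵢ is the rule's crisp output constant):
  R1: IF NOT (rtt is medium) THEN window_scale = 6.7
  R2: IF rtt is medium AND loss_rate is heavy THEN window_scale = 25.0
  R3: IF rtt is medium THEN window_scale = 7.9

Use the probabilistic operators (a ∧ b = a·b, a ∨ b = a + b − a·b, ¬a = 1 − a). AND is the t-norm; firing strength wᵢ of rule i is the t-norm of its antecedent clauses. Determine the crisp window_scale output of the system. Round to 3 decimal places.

9.682

R1 (z=6.7): ¬medium=1−0.32=0.68 → w = 0.6800
R2 (z=25.0): medium=0.32, heavy=0.53; AND[a·b] → w = 0.1696
R3 (z=7.9): medium=0.32 → w = 0.3200
Weighted average = (0.6800·6.7 + 0.1696·25.0 + 0.3200·7.9) / (0.6800 + 0.1696 + 0.3200)
  = 11.3240 / 1.1696 = 9.682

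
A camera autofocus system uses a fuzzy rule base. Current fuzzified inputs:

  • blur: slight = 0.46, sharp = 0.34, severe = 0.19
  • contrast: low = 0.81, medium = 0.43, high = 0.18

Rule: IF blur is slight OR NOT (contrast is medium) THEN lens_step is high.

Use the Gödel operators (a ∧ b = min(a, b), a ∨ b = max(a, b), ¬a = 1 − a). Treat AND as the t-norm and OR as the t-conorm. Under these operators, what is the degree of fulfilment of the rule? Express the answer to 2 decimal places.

firing strength: slight=0.46, ¬medium=1−0.43=0.57; OR[max(a, b)] → w = 0.57

0.57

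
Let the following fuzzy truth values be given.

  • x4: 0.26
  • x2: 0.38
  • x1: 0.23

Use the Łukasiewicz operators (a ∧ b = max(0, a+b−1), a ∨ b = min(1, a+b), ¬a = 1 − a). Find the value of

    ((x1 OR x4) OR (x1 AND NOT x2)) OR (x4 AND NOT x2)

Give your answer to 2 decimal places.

x1 OR x4 = min(1, a+b) on (0.23, 0.26) = 0.49
NOT x2 = 1 − 0.38 = 0.62
x1 AND NOT x2 = max(0, a+b−1) on (0.23, 0.62) = 0.00
(x1 OR x4) OR (x1 AND NOT x2) = min(1, a+b) on (0.49, 0.00) = 0.49
NOT x2 = 1 − 0.38 = 0.62
x4 AND NOT x2 = max(0, a+b−1) on (0.26, 0.62) = 0.00
((x1 OR x4) OR (x1 AND NOT x2)) OR (x4 AND NOT x2) = min(1, a+b) on (0.49, 0.00) = 0.49

0.49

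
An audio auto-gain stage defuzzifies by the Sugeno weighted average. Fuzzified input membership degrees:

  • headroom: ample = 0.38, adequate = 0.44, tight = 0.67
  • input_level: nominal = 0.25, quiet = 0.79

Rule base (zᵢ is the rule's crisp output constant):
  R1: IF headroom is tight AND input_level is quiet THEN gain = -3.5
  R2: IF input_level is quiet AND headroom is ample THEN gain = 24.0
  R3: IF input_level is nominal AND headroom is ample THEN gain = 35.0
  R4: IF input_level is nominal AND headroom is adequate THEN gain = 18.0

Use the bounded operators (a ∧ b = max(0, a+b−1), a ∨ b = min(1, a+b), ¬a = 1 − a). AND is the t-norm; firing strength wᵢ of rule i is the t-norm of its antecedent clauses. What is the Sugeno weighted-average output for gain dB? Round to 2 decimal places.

R1 (z=-3.5): tight=0.67, quiet=0.79; AND[max(0, a+b−1)] → w = 0.46
R2 (z=24.0): quiet=0.79, ample=0.38; AND[max(0, a+b−1)] → w = 0.17
R3 (z=35.0): nominal=0.25, ample=0.38; AND[max(0, a+b−1)] → w = 0.00
R4 (z=18.0): nominal=0.25, adequate=0.44; AND[max(0, a+b−1)] → w = 0.00
Weighted average = (0.46·-3.5 + 0.17·24.0 + 0.00·35.0 + 0.00·18.0) / (0.46 + 0.17 + 0.00 + 0.00)
  = 2.4700 / 0.6300 = 3.92

3.92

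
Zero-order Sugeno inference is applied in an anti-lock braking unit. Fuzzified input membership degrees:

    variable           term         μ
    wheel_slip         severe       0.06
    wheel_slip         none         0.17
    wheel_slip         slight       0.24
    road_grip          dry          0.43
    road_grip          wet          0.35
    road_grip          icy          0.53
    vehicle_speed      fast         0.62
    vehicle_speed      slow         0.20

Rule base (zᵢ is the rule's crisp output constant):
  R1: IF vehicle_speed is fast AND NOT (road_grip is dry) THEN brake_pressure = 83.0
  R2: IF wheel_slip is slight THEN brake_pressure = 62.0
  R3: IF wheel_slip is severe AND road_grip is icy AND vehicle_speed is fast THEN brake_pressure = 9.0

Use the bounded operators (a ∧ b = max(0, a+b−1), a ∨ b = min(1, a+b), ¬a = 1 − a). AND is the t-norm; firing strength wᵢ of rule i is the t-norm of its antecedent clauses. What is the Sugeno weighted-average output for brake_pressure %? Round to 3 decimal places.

R1 (z=83.0): fast=0.62, ¬dry=1−0.43=0.57; AND[max(0, a+b−1)] → w = 0.19
R2 (z=62.0): slight=0.24 → w = 0.24
R3 (z=9.0): severe=0.06, icy=0.53, fast=0.62; AND[max(0, a+b−1)] → w = 0.00
Weighted average = (0.19·83.0 + 0.24·62.0 + 0.00·9.0) / (0.19 + 0.24 + 0.00)
  = 30.6500 / 0.4300 = 71.279

71.279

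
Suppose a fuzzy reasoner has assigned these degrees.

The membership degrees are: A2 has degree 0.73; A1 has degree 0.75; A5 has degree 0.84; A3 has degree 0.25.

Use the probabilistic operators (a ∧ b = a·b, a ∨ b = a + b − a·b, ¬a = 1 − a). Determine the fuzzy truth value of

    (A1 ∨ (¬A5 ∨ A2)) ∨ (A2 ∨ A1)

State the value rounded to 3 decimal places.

¬A5 = 1 − 0.8400 = 0.1600
¬A5 ∨ A2 = a + b − a·b on (0.1600, 0.7300) = 0.7732
A1 ∨ (¬A5 ∨ A2) = a + b − a·b on (0.7500, 0.7732) = 0.9433
A2 ∨ A1 = a + b − a·b on (0.7300, 0.7500) = 0.9325
(A1 ∨ (¬A5 ∨ A2)) ∨ (A2 ∨ A1) = a + b − a·b on (0.9433, 0.9325) = 0.9962

0.996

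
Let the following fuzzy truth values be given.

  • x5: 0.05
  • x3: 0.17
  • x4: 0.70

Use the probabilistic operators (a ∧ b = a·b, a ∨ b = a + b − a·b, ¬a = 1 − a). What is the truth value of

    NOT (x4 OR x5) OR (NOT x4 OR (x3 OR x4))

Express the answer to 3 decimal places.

0.875

x4 OR x5 = a + b − a·b on (0.7000, 0.0500) = 0.7150
NOT (x4 OR x5) = 1 − 0.7150 = 0.2850
NOT x4 = 1 − 0.7000 = 0.3000
x3 OR x4 = a + b − a·b on (0.1700, 0.7000) = 0.7510
NOT x4 OR (x3 OR x4) = a + b − a·b on (0.3000, 0.7510) = 0.8257
NOT (x4 OR x5) OR (NOT x4 OR (x3 OR x4)) = a + b − a·b on (0.2850, 0.8257) = 0.8754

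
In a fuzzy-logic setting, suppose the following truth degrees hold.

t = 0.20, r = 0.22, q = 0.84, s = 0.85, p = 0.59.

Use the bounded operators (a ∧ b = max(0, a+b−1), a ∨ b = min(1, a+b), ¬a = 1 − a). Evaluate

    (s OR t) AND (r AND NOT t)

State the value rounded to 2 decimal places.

0.02

s OR t = min(1, a+b) on (0.85, 0.20) = 1.00
NOT t = 1 − 0.20 = 0.80
r AND NOT t = max(0, a+b−1) on (0.22, 0.80) = 0.02
(s OR t) AND (r AND NOT t) = max(0, a+b−1) on (1.00, 0.02) = 0.02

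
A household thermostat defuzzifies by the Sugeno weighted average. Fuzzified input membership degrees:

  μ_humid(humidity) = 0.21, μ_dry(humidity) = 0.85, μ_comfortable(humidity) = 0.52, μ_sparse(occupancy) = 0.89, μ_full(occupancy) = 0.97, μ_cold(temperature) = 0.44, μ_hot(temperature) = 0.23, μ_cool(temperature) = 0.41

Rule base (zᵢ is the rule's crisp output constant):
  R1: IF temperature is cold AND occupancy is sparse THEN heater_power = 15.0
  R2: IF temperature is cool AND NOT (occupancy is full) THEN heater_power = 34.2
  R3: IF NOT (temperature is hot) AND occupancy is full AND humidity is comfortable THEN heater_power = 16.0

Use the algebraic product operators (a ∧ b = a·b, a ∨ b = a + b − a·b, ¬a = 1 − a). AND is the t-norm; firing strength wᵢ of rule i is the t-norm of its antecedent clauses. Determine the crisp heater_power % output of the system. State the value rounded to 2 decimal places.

R1 (z=15.0): cold=0.44, sparse=0.89; AND[a·b] → w = 0.3916
R2 (z=34.2): cool=0.41, ¬full=1−0.97=0.03; AND[a·b] → w = 0.0123
R3 (z=16.0): ¬hot=1−0.23=0.77, full=0.97, comfortable=0.52; AND[a·b] → w = 0.3884
Weighted average = (0.3916·15.0 + 0.0123·34.2 + 0.3884·16.0) / (0.3916 + 0.0123 + 0.3884)
  = 12.5089 / 0.7923 = 15.79

15.79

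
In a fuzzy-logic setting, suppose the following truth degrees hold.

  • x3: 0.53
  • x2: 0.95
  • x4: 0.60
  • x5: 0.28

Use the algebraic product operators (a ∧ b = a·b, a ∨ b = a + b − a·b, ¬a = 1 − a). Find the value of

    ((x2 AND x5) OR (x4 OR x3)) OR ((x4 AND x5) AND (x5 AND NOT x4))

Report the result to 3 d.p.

x2 AND x5 = a·b on (0.9500, 0.2800) = 0.2660
x4 OR x3 = a + b − a·b on (0.6000, 0.5300) = 0.8120
(x2 AND x5) OR (x4 OR x3) = a + b − a·b on (0.2660, 0.8120) = 0.8620
x4 AND x5 = a·b on (0.6000, 0.2800) = 0.1680
NOT x4 = 1 − 0.6000 = 0.4000
x5 AND NOT x4 = a·b on (0.2800, 0.4000) = 0.1120
(x4 AND x5) AND (x5 AND NOT x4) = a·b on (0.1680, 0.1120) = 0.0188
((x2 AND x5) OR (x4 OR x3)) OR ((x4 AND x5) AND (x5 AND NOT x4)) = a + b − a·b on (0.8620, 0.0188) = 0.8646

0.865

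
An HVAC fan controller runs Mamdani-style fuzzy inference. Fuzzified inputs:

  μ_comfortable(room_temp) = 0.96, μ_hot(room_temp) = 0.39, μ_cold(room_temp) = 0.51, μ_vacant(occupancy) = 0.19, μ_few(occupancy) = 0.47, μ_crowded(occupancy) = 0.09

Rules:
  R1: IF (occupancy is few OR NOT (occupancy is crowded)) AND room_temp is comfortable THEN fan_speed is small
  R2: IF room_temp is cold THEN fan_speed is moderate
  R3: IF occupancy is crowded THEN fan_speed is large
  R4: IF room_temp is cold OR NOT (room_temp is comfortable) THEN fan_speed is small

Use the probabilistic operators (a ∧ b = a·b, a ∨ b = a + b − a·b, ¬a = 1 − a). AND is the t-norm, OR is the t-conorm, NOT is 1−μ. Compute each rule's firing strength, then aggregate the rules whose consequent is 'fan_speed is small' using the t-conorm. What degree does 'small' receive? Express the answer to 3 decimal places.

0.960

R1: (few=0.47 OR ¬crowded=1−0.09=0.91) = 0.9523; AND[a·b] with comfortable=0.96 → w = 0.9142
R2: cold=0.51 → w = 0.5100
R3: crowded=0.09 → w = 0.0900
R4: cold=0.51, ¬comfortable=1−0.96=0.04; OR[a + b − a·b] → w = 0.5296
Rules with consequent 'small': {R1, R4} → strengths 0.9142, 0.5296
Aggregate via t-conorm [a + b − a·b]: 0.9596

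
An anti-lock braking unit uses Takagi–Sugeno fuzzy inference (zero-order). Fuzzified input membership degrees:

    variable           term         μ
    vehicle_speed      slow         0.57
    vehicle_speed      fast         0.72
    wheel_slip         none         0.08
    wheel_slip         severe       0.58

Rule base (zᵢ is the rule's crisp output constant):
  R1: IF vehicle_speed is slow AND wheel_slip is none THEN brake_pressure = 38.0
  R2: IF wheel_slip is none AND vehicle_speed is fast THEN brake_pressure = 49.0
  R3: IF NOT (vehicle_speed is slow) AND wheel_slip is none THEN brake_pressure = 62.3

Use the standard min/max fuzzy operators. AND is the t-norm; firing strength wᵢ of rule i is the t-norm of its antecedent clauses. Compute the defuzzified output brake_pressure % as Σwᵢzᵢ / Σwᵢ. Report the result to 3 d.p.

R1 (z=38.0): slow=0.57, none=0.08; AND[min(a, b)] → w = 0.08
R2 (z=49.0): none=0.08, fast=0.72; AND[min(a, b)] → w = 0.08
R3 (z=62.3): ¬slow=1−0.57=0.43, none=0.08; AND[min(a, b)] → w = 0.08
Weighted average = (0.08·38.0 + 0.08·49.0 + 0.08·62.3) / (0.08 + 0.08 + 0.08)
  = 11.9440 / 0.2400 = 49.767

49.767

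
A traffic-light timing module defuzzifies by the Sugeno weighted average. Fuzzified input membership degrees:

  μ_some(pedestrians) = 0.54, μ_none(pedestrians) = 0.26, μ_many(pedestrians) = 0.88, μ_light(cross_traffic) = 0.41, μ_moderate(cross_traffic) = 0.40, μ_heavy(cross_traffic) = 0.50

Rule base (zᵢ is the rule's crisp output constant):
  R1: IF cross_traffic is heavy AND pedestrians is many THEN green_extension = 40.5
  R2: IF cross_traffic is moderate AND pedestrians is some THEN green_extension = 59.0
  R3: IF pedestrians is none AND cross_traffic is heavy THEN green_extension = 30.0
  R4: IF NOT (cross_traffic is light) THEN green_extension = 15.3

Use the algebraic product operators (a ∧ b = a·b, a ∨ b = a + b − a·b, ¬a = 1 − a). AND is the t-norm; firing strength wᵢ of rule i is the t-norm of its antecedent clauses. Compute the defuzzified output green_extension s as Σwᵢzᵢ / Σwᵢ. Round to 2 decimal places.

31.61

R1 (z=40.5): heavy=0.50, many=0.88; AND[a·b] → w = 0.4400
R2 (z=59.0): moderate=0.40, some=0.54; AND[a·b] → w = 0.2160
R3 (z=30.0): none=0.26, heavy=0.50; AND[a·b] → w = 0.1300
R4 (z=15.3): ¬light=1−0.41=0.59 → w = 0.5900
Weighted average = (0.4400·40.5 + 0.2160·59.0 + 0.1300·30.0 + 0.5900·15.3) / (0.4400 + 0.2160 + 0.1300 + 0.5900)
  = 43.4910 / 1.3760 = 31.61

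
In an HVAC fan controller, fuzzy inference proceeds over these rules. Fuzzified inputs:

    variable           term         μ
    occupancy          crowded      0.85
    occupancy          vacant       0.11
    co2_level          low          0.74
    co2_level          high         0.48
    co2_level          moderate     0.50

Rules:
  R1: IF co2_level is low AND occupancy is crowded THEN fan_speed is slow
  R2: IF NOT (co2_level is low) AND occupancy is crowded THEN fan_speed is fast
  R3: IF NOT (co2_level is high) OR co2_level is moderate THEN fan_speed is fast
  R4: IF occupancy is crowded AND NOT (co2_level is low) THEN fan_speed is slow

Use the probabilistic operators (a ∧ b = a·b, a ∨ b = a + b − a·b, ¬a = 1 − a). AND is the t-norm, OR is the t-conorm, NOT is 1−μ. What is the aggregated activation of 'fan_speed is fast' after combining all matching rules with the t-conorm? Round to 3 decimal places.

0.813

R1: low=0.74, crowded=0.85; AND[a·b] → w = 0.6290
R2: ¬low=1−0.74=0.26, crowded=0.85; AND[a·b] → w = 0.2210
R3: ¬high=1−0.48=0.52, moderate=0.50; OR[a + b − a·b] → w = 0.7600
R4: crowded=0.85, ¬low=1−0.74=0.26; AND[a·b] → w = 0.2210
Rules with consequent 'fast': {R2, R3} → strengths 0.2210, 0.7600
Aggregate via t-conorm [a + b − a·b]: 0.8130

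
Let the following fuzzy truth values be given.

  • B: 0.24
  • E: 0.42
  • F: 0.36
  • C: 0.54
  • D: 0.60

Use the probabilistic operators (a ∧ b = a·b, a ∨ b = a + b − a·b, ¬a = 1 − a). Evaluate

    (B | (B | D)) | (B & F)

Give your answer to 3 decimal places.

0.789

B | D = a + b − a·b on (0.2400, 0.6000) = 0.6960
B | (B | D) = a + b − a·b on (0.2400, 0.6960) = 0.7690
B & F = a·b on (0.2400, 0.3600) = 0.0864
(B | (B | D)) | (B & F) = a + b − a·b on (0.7690, 0.0864) = 0.7889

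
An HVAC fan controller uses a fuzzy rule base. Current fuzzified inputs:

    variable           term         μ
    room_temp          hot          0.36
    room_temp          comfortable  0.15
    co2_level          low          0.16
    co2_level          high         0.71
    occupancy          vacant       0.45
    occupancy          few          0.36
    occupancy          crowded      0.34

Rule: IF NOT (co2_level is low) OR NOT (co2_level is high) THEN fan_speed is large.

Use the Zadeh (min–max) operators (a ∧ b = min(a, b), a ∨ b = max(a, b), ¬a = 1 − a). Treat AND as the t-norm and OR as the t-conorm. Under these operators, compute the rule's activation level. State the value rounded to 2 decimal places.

firing strength: ¬low=1−0.16=0.84, ¬high=1−0.71=0.29; OR[max(a, b)] → w = 0.84

0.84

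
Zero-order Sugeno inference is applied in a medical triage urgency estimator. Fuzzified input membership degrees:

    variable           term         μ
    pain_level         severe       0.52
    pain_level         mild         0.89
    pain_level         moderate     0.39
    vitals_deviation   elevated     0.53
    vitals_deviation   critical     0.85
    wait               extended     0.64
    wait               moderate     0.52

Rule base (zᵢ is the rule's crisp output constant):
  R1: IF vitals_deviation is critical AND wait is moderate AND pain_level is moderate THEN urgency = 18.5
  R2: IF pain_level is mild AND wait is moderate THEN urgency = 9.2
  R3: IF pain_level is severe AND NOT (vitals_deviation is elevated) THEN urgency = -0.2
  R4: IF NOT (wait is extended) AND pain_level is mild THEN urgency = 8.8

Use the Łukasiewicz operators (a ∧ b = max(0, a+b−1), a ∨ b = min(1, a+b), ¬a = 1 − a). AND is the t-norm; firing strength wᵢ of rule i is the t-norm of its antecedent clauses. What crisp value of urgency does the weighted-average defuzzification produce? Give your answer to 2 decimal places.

9.05

R1 (z=18.5): critical=0.85, moderate=0.52, moderate=0.39; AND[max(0, a+b−1)] → w = 0.00
R2 (z=9.2): mild=0.89, moderate=0.52; AND[max(0, a+b−1)] → w = 0.41
R3 (z=-0.2): severe=0.52, ¬elevated=1−0.53=0.47; AND[max(0, a+b−1)] → w = 0.00
R4 (z=8.8): ¬extended=1−0.64=0.36, mild=0.89; AND[max(0, a+b−1)] → w = 0.25
Weighted average = (0.00·18.5 + 0.41·9.2 + 0.00·-0.2 + 0.25·8.8) / (0.00 + 0.41 + 0.00 + 0.25)
  = 5.9720 / 0.6600 = 9.05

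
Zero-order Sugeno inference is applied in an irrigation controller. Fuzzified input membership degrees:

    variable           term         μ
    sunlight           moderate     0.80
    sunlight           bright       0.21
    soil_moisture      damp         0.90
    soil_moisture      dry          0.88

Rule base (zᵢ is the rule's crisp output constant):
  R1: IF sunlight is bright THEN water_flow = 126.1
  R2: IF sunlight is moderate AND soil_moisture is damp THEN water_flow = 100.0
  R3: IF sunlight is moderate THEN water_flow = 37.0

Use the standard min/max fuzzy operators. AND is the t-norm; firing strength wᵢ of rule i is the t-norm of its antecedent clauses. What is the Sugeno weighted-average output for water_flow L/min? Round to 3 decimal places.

R1 (z=126.1): bright=0.21 → w = 0.21
R2 (z=100.0): moderate=0.80, damp=0.90; AND[min(a, b)] → w = 0.80
R3 (z=37.0): moderate=0.80 → w = 0.80
Weighted average = (0.21·126.1 + 0.80·100.0 + 0.80·37.0) / (0.21 + 0.80 + 0.80)
  = 136.0810 / 1.8100 = 75.183

75.183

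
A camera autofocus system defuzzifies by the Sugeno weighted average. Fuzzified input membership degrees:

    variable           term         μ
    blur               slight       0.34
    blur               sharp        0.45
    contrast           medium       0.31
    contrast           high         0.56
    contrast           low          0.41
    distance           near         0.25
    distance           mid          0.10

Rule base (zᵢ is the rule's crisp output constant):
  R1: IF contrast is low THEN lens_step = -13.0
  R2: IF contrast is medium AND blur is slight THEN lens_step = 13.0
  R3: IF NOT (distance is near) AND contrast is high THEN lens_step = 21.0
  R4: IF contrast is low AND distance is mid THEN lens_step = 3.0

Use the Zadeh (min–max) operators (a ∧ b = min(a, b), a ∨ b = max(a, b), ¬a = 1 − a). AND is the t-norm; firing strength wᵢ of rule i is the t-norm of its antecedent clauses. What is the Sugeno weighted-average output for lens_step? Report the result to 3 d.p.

R1 (z=-13.0): low=0.41 → w = 0.41
R2 (z=13.0): medium=0.31, slight=0.34; AND[min(a, b)] → w = 0.31
R3 (z=21.0): ¬near=1−0.25=0.75, high=0.56; AND[min(a, b)] → w = 0.56
R4 (z=3.0): low=0.41, mid=0.10; AND[min(a, b)] → w = 0.10
Weighted average = (0.41·-13.0 + 0.31·13.0 + 0.56·21.0 + 0.10·3.0) / (0.41 + 0.31 + 0.56 + 0.10)
  = 10.7600 / 1.3800 = 7.797

7.797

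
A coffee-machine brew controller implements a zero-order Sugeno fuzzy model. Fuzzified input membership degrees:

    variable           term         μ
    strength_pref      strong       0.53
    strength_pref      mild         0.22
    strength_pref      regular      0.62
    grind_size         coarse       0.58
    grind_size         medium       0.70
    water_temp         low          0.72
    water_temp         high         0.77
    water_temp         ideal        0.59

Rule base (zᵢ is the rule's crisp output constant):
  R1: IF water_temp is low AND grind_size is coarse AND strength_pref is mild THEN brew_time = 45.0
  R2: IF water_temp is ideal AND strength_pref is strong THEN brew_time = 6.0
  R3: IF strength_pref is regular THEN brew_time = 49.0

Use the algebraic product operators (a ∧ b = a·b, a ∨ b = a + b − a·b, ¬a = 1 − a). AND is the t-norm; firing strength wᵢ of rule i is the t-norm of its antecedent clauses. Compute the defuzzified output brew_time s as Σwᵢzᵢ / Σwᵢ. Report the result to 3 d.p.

35.518

R1 (z=45.0): low=0.72, coarse=0.58, mild=0.22; AND[a·b] → w = 0.0919
R2 (z=6.0): ideal=0.59, strong=0.53; AND[a·b] → w = 0.3127
R3 (z=49.0): regular=0.62 → w = 0.6200
Weighted average = (0.0919·45.0 + 0.3127·6.0 + 0.6200·49.0) / (0.0919 + 0.3127 + 0.6200)
  = 36.3904 / 1.0246 = 35.518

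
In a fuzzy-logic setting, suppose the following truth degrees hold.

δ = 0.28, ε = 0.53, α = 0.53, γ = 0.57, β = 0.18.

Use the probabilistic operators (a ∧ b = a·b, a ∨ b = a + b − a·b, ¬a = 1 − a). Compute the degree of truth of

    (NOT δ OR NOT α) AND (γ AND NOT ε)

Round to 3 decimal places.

0.228

NOT δ = 1 − 0.2800 = 0.7200
NOT α = 1 − 0.5300 = 0.4700
NOT δ OR NOT α = a + b − a·b on (0.7200, 0.4700) = 0.8516
NOT ε = 1 − 0.5300 = 0.4700
γ AND NOT ε = a·b on (0.5700, 0.4700) = 0.2679
(NOT δ OR NOT α) AND (γ AND NOT ε) = a·b on (0.8516, 0.2679) = 0.2281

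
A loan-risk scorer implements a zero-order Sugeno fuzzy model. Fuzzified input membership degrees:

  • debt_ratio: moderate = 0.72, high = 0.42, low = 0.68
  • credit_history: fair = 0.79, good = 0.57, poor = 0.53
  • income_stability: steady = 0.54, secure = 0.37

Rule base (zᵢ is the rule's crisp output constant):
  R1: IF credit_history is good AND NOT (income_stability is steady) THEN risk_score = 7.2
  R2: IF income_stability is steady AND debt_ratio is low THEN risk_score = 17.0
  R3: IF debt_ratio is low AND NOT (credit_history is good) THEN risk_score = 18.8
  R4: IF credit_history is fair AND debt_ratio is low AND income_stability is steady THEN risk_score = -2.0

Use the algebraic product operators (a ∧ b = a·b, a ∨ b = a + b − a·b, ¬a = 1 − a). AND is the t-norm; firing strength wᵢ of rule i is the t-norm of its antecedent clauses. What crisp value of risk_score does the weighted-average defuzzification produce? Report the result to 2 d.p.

R1 (z=7.2): good=0.57, ¬steady=1−0.54=0.46; AND[a·b] → w = 0.2622
R2 (z=17.0): steady=0.54, low=0.68; AND[a·b] → w = 0.3672
R3 (z=18.8): low=0.68, ¬good=1−0.57=0.43; AND[a·b] → w = 0.2924
R4 (z=-2.0): fair=0.79, low=0.68, steady=0.54; AND[a·b] → w = 0.2901
Weighted average = (0.2622·7.2 + 0.3672·17.0 + 0.2924·18.8 + 0.2901·-2.0) / (0.2622 + 0.3672 + 0.2924 + 0.2901)
  = 13.0472 / 1.2119 = 10.77

10.77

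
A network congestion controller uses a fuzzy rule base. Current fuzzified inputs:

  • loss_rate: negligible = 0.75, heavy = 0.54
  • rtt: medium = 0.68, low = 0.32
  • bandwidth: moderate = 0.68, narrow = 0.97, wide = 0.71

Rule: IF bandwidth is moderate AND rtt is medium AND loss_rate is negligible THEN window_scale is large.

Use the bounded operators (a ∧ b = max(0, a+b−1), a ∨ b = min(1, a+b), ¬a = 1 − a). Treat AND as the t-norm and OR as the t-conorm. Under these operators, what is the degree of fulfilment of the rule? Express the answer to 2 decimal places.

0.11

firing strength: moderate=0.68, medium=0.68, negligible=0.75; AND[max(0, a+b−1)] → w = 0.11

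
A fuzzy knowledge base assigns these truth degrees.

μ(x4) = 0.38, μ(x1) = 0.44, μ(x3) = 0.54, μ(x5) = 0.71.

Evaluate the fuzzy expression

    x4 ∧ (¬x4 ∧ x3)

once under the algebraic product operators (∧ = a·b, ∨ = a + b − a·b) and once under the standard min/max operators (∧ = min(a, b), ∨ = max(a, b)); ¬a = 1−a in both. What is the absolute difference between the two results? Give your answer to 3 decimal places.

Under algebraic product:
  ¬x4 = 1 − 0.3800 = 0.6200
  ¬x4 ∧ x3 = a·b on (0.6200, 0.5400) = 0.3348
  x4 ∧ (¬x4 ∧ x3) = a·b on (0.3800, 0.3348) = 0.1272
  → value = 0.1272
Under standard min/max:
  ¬x4 = 1 − 0.38 = 0.62
  ¬x4 ∧ x3 = min(a, b) on (0.62, 0.54) = 0.54
  x4 ∧ (¬x4 ∧ x3) = min(a, b) on (0.38, 0.54) = 0.38
  → value = 0.3800
|0.1272 − 0.3800| = 0.253

0.253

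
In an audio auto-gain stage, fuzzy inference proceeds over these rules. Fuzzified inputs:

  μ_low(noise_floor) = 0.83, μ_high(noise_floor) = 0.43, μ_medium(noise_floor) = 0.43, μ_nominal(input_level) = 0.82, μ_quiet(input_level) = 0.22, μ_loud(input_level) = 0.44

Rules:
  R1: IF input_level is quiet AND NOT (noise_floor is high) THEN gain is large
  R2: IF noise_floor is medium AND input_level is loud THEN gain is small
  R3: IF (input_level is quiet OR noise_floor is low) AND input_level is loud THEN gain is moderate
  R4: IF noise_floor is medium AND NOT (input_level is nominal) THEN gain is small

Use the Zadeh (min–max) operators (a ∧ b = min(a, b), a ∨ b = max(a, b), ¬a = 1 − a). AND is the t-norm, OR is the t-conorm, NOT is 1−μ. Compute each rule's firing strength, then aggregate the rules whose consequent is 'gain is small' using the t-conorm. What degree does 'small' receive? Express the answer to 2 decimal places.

R1: quiet=0.22, ¬high=1−0.43=0.57; AND[min(a, b)] → w = 0.22
R2: medium=0.43, loud=0.44; AND[min(a, b)] → w = 0.43
R3: (quiet=0.22 OR low=0.83) = 0.83; AND[min(a, b)] with loud=0.44 → w = 0.44
R4: medium=0.43, ¬nominal=1−0.82=0.18; AND[min(a, b)] → w = 0.18
Rules with consequent 'small': {R2, R4} → strengths 0.43, 0.18
Aggregate via t-conorm [max(a, b)]: 0.43

0.43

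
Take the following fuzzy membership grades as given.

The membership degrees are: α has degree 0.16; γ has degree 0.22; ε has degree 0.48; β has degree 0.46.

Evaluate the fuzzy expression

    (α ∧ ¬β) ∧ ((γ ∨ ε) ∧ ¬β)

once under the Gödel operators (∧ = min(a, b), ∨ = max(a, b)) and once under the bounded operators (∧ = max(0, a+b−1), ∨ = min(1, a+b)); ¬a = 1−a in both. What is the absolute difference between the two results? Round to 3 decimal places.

0.160

Under Gödel:
  ¬β = 1 − 0.46 = 0.54
  α ∧ ¬β = min(a, b) on (0.16, 0.54) = 0.16
  γ ∨ ε = max(a, b) on (0.22, 0.48) = 0.48
  ¬β = 1 − 0.46 = 0.54
  (γ ∨ ε) ∧ ¬β = min(a, b) on (0.48, 0.54) = 0.48
  (α ∧ ¬β) ∧ ((γ ∨ ε) ∧ ¬β) = min(a, b) on (0.16, 0.48) = 0.16
  → value = 0.1600
Under bounded:
  ¬β = 1 − 0.46 = 0.54
  α ∧ ¬β = max(0, a+b−1) on (0.16, 0.54) = 0.00
  γ ∨ ε = min(1, a+b) on (0.22, 0.48) = 0.70
  ¬β = 1 − 0.46 = 0.54
  (γ ∨ ε) ∧ ¬β = max(0, a+b−1) on (0.70, 0.54) = 0.24
  (α ∧ ¬β) ∧ ((γ ∨ ε) ∧ ¬β) = max(0, a+b−1) on (0.00, 0.24) = 0.00
  → value = 0.0000
|0.1600 − 0.0000| = 0.160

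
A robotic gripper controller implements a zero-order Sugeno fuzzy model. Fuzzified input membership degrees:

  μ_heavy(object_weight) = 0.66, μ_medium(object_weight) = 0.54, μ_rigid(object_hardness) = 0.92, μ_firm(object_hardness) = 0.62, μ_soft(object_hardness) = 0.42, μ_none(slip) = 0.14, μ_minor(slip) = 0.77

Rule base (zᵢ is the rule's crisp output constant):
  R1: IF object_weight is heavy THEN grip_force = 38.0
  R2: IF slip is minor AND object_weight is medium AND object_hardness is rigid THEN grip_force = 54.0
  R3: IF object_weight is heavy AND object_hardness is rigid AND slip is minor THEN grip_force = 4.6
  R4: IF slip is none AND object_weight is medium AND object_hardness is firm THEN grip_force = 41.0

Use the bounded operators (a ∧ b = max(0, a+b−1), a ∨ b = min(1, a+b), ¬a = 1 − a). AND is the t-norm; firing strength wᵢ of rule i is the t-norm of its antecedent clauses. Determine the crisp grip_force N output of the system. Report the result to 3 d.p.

R1 (z=38.0): heavy=0.66 → w = 0.66
R2 (z=54.0): minor=0.77, medium=0.54, rigid=0.92; AND[max(0, a+b−1)] → w = 0.23
R3 (z=4.6): heavy=0.66, rigid=0.92, minor=0.77; AND[max(0, a+b−1)] → w = 0.35
R4 (z=41.0): none=0.14, medium=0.54, firm=0.62; AND[max(0, a+b−1)] → w = 0.00
Weighted average = (0.66·38.0 + 0.23·54.0 + 0.35·4.6 + 0.00·41.0) / (0.66 + 0.23 + 0.35 + 0.00)
  = 39.1100 / 1.2400 = 31.540

31.540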